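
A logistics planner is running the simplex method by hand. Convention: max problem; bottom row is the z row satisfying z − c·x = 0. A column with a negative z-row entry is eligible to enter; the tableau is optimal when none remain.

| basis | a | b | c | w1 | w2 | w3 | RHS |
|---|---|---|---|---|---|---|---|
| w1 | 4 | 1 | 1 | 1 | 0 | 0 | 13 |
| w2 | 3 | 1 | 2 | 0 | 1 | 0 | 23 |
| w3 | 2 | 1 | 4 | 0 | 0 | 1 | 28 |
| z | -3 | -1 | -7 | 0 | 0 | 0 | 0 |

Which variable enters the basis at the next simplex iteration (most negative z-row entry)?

Negative z-row entries: a: -3, b: -1, c: -7.
The most negative is -7 in column c, so c enters.

c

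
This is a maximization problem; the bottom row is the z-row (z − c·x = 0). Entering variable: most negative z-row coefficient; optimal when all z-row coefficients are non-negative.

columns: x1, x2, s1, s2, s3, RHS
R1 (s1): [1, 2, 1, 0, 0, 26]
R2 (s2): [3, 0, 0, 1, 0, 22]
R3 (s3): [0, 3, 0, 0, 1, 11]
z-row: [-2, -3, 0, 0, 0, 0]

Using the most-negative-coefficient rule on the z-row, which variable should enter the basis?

x2

Negative z-row entries: x1: -2, x2: -3.
The most negative is -3 in column x2, so x2 enters.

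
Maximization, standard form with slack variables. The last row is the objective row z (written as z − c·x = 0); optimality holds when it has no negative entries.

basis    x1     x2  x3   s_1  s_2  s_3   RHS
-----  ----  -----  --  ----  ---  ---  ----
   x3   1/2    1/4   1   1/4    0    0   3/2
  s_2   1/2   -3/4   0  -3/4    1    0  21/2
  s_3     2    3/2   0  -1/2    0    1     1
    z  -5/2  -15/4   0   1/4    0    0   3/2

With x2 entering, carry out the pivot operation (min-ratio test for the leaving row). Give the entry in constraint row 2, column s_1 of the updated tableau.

-1

Ratio test on column x2 — row 1: (3/2)/(1/4) = 6; row 2: entry -3/4 ≤ 0; row 3: 1/(3/2) = 2/3. Minimum is 2/3 at row 3 (s_3 leaves); pivot element 3/2.
Divide row 3 by 3/2; eliminate column x2 from the other rows.
Row 2 update in column s_1: -3/4 − (-3/4)·(-1/3) = -1.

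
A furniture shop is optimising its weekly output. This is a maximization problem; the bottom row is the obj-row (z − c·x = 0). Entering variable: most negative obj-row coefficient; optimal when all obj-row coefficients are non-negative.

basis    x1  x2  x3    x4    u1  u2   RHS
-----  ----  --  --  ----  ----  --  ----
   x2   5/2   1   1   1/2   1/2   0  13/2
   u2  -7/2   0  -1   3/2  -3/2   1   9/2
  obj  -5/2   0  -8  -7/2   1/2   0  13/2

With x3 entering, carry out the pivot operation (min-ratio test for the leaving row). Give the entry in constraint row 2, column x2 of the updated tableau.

1

Ratio test on column x3 — row 1: (13/2)/1 = 13/2; row 2: entry -1 ≤ 0. Minimum is 13/2 at row 1 (x2 leaves); pivot element 1.
Divide row 1 by 1; eliminate column x3 from the other rows.
Row 2 update in column x2: 0 − (-1)·1 = 1.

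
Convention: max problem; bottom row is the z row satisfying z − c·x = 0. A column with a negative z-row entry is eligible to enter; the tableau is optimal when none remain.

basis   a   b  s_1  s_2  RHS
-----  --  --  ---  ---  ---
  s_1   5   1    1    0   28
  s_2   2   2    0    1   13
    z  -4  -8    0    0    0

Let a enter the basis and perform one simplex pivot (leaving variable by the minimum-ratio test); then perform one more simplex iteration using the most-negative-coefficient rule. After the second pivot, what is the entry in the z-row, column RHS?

61/2

Ratio test on column a — row 1: 28/5 = 28/5; row 2: 13/2 = 13/2. Minimum is 28/5 at row 1 (s_1 leaves); pivot element 5.
Divide row 1 by 5; eliminate column a from the other rows.
Second iteration: most negative z-row entry is -36/5 in column b, so b enters.
Ratio test on column b — row 1: (28/5)/(1/5) = 28; row 2: (9/5)/(8/5) = 9/8. Minimum is 9/8 at row 2 (s_2 leaves); pivot element 8/5.
Divide row 2 by 8/5; eliminate column b from the other rows.
After both pivots, the entry at the z-row, column RHS is 61/2.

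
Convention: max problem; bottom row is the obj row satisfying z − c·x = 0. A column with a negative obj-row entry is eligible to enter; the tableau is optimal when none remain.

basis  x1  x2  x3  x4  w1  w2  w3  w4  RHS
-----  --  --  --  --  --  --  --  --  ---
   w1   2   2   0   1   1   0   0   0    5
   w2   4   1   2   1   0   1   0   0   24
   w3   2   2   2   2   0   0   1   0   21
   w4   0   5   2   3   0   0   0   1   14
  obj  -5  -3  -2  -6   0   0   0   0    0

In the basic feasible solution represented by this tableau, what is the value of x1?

x1 is not in the basis, so in the current basic feasible solution x1 = 0.

0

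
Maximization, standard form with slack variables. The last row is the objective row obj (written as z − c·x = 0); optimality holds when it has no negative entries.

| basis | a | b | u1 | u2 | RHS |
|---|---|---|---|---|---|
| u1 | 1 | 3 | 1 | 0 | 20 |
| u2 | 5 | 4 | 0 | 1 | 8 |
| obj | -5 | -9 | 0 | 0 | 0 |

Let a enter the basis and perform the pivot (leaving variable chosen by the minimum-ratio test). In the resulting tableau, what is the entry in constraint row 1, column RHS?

92/5

Ratio test on column a — row 1: 20/1 = 20; row 2: 8/5 = 8/5. Minimum is 8/5 at row 2 (u2 leaves); pivot element 5.
Divide row 2 by 5; eliminate column a from the other rows.
Row 1 update in column RHS: 20 − 1·(8/5) = 92/5.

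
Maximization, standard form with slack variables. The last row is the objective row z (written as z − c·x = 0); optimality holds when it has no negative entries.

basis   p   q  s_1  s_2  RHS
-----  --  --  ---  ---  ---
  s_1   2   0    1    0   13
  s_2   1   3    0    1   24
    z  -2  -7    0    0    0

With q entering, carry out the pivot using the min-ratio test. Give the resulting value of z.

Ratio test on column q — row 1: entry 0 ≤ 0; row 2: 24/3 = 8. Minimum is 8 at row 2 (s_2 leaves); pivot element 3.
Pivot on row 2; the z-row RHS becomes 0 − (-7)·8 = 56.

56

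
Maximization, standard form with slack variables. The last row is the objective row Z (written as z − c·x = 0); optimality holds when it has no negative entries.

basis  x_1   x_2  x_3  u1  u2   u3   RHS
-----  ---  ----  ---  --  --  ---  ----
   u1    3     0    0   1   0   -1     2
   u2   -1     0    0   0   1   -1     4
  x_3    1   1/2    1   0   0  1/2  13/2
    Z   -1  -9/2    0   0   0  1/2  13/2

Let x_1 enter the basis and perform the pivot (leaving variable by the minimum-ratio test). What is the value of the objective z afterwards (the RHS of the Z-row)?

43/6

Ratio test on column x_1 — row 1: 2/3 = 2/3; row 2: entry -1 ≤ 0; row 3: (13/2)/1 = 13/2. Minimum is 2/3 at row 1 (u1 leaves); pivot element 3.
Pivot on row 1; the Z-row RHS becomes 13/2 − (-1)·(2/3) = 43/6.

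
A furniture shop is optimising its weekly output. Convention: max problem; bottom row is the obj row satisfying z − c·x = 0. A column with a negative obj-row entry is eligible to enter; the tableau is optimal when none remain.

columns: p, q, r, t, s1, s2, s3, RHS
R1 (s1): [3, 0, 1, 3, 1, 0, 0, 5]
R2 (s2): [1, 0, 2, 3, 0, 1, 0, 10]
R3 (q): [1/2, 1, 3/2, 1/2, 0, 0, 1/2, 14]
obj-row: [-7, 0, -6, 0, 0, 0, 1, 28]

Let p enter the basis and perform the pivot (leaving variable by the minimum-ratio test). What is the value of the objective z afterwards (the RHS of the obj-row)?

119/3

Ratio test on column p — row 1: 5/3 = 5/3; row 2: 10/1 = 10; row 3: 14/(1/2) = 28. Minimum is 5/3 at row 1 (s1 leaves); pivot element 3.
Pivot on row 1; the obj-row RHS becomes 28 − (-7)·(5/3) = 119/3.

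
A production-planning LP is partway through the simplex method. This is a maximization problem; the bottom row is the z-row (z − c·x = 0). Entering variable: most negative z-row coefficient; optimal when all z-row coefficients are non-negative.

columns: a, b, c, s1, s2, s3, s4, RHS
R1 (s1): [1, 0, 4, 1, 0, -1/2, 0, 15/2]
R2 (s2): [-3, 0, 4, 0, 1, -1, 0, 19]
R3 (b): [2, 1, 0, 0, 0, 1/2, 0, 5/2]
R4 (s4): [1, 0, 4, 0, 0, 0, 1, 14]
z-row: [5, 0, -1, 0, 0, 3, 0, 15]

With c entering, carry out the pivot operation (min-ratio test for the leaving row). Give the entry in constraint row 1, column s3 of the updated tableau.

-1/8

Ratio test on column c — row 1: (15/2)/4 = 15/8; row 2: 19/4 = 19/4; row 3: entry 0 ≤ 0; row 4: 14/4 = 7/2. Minimum is 15/8 at row 1 (s1 leaves); pivot element 4.
Divide row 1 by 4; eliminate column c from the other rows.
In the new row 1, the s3 entry is the old entry divided by the pivot: (-1/2)/4 = -1/8.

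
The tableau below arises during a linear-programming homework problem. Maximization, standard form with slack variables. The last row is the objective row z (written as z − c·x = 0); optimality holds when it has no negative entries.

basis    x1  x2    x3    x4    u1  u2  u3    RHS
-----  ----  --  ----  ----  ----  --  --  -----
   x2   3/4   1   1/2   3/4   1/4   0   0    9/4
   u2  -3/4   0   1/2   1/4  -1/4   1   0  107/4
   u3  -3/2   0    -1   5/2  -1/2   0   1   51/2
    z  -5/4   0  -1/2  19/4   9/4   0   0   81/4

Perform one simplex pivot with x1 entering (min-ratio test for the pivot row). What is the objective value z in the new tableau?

Ratio test on column x1 — row 1: (9/4)/(3/4) = 3; row 2: entry -3/4 ≤ 0; row 3: entry -3/2 ≤ 0. Minimum is 3 at row 1 (x2 leaves); pivot element 3/4.
Pivot on row 1; the z-row RHS becomes 81/4 − (-5/4)·3 = 24.

24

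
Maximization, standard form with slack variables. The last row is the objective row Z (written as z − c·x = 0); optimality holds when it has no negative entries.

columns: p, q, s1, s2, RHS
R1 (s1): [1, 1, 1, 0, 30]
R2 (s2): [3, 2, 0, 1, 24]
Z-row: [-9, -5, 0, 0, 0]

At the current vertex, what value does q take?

0

q is not in the basis, so in the current basic feasible solution q = 0.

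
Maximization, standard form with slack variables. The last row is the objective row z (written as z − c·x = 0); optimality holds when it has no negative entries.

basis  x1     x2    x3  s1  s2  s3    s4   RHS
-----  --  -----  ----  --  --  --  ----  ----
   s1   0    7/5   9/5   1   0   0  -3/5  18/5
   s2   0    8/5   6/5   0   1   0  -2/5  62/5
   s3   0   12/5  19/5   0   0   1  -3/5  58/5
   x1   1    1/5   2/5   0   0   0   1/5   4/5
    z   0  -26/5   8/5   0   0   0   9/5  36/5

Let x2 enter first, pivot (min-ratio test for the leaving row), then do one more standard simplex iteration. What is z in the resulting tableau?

21

Ratio test on column x2 — row 1: (18/5)/(7/5) = 18/7; row 2: (62/5)/(8/5) = 31/4; row 3: (58/5)/(12/5) = 29/6; row 4: (4/5)/(1/5) = 4. Minimum is 18/7 at row 1 (s1 leaves); pivot element 7/5.
Pivot on row 1; the z-row RHS becomes 36/5 − (-26/5)·(18/7) = 144/7.
Next entering variable (most negative z-row entry -3/7): s4.
Ratio test on column s4 — row 1: entry -3/7 ≤ 0; row 2: (58/7)/(2/7) = 29; row 3: (38/7)/(3/7) = 38/3; row 4: (2/7)/(2/7) = 1. Minimum is 1 at row 4 (x1 leaves); pivot element 2/7.
After the second pivot the z-row RHS is 144/7 − (-3/7)·1 = 21.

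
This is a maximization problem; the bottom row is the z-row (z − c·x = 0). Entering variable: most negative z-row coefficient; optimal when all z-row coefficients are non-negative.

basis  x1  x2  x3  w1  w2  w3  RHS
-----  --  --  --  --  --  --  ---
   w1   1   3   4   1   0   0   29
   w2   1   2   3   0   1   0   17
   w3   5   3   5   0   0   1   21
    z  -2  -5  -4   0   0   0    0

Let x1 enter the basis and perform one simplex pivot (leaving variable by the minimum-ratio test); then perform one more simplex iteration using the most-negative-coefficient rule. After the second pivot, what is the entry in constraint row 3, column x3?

Ratio test on column x1 — row 1: 29/1 = 29; row 2: 17/1 = 17; row 3: 21/5 = 21/5. Minimum is 21/5 at row 3 (w3 leaves); pivot element 5.
Divide row 3 by 5; eliminate column x1 from the other rows.
Second iteration: most negative z-row entry is -19/5 in column x2, so x2 enters.
Ratio test on column x2 — row 1: (124/5)/(12/5) = 31/3; row 2: (64/5)/(7/5) = 64/7; row 3: (21/5)/(3/5) = 7. Minimum is 7 at row 3 (x1 leaves); pivot element 3/5.
Divide row 3 by 3/5; eliminate column x2 from the other rows.
After both pivots, the entry at constraint row 3, column x3 is 5/3.

5/3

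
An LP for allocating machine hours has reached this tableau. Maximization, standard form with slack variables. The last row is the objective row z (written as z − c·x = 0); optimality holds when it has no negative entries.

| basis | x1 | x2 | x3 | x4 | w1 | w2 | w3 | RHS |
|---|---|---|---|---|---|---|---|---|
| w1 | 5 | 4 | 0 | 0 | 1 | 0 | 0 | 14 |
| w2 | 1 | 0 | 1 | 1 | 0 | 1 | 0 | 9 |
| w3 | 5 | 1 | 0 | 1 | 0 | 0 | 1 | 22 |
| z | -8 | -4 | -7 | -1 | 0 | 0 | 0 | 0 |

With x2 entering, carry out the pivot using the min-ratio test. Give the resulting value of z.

14

Ratio test on column x2 — row 1: 14/4 = 7/2; row 2: entry 0 ≤ 0; row 3: 22/1 = 22. Minimum is 7/2 at row 1 (w1 leaves); pivot element 4.
Pivot on row 1; the z-row RHS becomes 0 − (-4)·(7/2) = 14.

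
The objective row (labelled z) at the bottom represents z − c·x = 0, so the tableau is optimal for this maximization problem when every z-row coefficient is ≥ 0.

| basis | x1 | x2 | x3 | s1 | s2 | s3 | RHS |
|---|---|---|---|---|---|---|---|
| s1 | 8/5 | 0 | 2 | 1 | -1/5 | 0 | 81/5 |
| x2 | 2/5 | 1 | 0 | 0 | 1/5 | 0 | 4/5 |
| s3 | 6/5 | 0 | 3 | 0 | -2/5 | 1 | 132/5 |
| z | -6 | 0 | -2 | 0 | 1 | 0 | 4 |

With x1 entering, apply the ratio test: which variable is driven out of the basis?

Column x1 entries and ratios — s1: (81/5)/(8/5) = 81/8; x2: (4/5)/(2/5) = 2; s3: (132/5)/(6/5) = 22.
Smallest ratio is 2 in the row of x2, so x2 leaves.

x2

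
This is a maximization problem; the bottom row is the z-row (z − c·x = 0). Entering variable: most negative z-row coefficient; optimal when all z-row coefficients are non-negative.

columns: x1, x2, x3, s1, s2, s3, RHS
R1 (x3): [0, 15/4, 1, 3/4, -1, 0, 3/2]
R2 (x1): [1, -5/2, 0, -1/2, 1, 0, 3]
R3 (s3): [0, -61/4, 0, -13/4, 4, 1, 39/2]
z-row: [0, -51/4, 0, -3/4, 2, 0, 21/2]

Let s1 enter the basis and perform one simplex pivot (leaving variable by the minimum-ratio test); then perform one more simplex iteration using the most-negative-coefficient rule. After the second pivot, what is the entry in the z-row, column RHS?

Ratio test on column s1 — row 1: (3/2)/(3/4) = 2; row 2: entry -1/2 ≤ 0; row 3: entry -13/4 ≤ 0. Minimum is 2 at row 1 (x3 leaves); pivot element 3/4.
Divide row 1 by 3/4; eliminate column s1 from the other rows.
Second iteration: most negative z-row entry is -9 in column x2, so x2 enters.
Ratio test on column x2 — row 1: 2/5 = 2/5; row 2: entry 0 ≤ 0; row 3: 26/1 = 26. Minimum is 2/5 at row 1 (s1 leaves); pivot element 5.
Divide row 1 by 5; eliminate column x2 from the other rows.
After both pivots, the entry at the z-row, column RHS is 78/5.

78/5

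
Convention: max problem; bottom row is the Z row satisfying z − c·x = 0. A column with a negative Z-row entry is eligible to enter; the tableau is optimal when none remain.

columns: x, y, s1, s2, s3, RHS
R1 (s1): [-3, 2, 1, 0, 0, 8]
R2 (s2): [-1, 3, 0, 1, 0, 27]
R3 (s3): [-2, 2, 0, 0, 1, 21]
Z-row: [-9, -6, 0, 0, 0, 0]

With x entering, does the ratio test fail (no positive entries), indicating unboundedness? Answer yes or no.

yes

Every constraint-row entry in column x is ≤ 0, so increasing x is unbounded.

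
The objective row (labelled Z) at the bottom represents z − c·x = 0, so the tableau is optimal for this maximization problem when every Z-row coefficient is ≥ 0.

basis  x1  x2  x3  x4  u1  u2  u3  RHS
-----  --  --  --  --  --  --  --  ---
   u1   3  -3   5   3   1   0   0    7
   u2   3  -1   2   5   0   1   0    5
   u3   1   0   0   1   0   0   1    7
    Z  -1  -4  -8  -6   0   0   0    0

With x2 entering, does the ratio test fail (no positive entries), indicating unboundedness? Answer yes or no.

Every constraint-row entry in column x2 is ≤ 0, so increasing x2 is unbounded.

yes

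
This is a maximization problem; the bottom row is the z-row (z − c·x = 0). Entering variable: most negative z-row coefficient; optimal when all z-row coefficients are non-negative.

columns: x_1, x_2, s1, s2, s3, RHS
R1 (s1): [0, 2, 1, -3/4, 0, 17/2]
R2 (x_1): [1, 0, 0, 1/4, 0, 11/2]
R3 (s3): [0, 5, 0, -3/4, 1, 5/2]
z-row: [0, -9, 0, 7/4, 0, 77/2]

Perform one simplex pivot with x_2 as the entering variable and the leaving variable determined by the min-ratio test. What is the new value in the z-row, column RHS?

Ratio test on column x_2 — row 1: (17/2)/2 = 17/4; row 2: entry 0 ≤ 0; row 3: (5/2)/5 = 1/2. Minimum is 1/2 at row 3 (s3 leaves); pivot element 5.
Divide row 3 by 5; eliminate column x_2 from the other rows.
z-row update in column RHS: 77/2 − (-9)·(1/2) = 43.

43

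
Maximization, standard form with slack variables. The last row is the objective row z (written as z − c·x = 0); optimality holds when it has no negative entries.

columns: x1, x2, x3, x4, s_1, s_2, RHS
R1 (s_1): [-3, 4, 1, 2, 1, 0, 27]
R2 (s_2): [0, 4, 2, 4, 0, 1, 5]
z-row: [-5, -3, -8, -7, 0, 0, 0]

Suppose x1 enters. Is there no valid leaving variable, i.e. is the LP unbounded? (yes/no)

Every constraint-row entry in column x1 is ≤ 0, so increasing x1 is unbounded.

yes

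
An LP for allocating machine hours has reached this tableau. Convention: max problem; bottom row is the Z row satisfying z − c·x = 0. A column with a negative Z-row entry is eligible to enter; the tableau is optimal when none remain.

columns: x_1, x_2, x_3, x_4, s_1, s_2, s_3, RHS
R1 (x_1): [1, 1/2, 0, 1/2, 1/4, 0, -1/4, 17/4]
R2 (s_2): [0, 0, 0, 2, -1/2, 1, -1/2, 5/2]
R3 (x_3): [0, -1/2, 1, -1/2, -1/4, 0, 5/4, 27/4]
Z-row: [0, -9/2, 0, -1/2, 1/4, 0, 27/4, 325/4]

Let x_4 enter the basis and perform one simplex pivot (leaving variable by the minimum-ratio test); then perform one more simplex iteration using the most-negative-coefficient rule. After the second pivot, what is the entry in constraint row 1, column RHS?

29/4

Ratio test on column x_4 — row 1: (17/4)/(1/2) = 17/2; row 2: (5/2)/2 = 5/4; row 3: entry -1/2 ≤ 0. Minimum is 5/4 at row 2 (s_2 leaves); pivot element 2.
Divide row 2 by 2; eliminate column x_4 from the other rows.
Second iteration: most negative Z-row entry is -9/2 in column x_2, so x_2 enters.
Ratio test on column x_2 — row 1: (29/8)/(1/2) = 29/4; row 2: entry 0 ≤ 0; row 3: entry -1/2 ≤ 0. Minimum is 29/4 at row 1 (x_1 leaves); pivot element 1/2.
Divide row 1 by 1/2; eliminate column x_2 from the other rows.
After both pivots, the entry at constraint row 1, column RHS is 29/4.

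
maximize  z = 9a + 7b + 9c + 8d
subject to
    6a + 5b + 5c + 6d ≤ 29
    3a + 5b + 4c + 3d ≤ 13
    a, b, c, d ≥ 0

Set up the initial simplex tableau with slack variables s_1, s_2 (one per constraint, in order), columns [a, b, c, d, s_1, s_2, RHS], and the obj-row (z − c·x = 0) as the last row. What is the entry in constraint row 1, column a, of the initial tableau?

Constraint 1 has coefficient 6 on a.

6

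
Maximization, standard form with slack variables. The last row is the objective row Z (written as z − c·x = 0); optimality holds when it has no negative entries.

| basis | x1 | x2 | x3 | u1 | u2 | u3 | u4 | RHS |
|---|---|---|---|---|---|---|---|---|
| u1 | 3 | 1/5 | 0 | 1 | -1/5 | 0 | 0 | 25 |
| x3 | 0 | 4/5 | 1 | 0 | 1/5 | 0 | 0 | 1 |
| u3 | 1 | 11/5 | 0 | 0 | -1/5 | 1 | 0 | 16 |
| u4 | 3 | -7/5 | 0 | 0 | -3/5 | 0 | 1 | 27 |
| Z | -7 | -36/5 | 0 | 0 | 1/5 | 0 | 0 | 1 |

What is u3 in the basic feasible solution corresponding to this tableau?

u3 is basic (row 3); its value is the RHS of that row, 16.

16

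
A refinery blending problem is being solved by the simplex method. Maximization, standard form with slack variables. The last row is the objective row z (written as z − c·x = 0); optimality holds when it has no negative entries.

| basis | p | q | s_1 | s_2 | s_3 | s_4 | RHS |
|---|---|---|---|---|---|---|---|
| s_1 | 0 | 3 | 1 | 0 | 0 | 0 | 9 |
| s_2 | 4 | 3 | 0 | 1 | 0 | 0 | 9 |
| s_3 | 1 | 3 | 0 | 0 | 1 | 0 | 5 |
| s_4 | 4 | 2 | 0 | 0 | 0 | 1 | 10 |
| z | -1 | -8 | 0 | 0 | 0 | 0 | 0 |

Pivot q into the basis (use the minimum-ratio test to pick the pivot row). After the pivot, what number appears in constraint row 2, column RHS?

Ratio test on column q — row 1: 9/3 = 3; row 2: 9/3 = 3; row 3: 5/3 = 5/3; row 4: 10/2 = 5. Minimum is 5/3 at row 3 (s_3 leaves); pivot element 3.
Divide row 3 by 3; eliminate column q from the other rows.
Row 2 update in column RHS: 9 − 3·(5/3) = 4.

4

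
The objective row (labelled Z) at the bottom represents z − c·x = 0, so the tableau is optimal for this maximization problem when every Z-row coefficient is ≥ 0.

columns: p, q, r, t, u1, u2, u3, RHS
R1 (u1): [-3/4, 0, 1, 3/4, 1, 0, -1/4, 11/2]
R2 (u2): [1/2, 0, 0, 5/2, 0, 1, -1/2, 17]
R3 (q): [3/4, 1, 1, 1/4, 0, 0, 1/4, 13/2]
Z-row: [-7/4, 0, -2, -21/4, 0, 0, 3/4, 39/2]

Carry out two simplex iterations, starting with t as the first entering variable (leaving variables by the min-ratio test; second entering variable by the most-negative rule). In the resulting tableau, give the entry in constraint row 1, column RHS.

Ratio test on column t — row 1: (11/2)/(3/4) = 22/3; row 2: 17/(5/2) = 34/5; row 3: (13/2)/(1/4) = 26. Minimum is 34/5 at row 2 (u2 leaves); pivot element 5/2.
Divide row 2 by 5/2; eliminate column t from the other rows.
Second iteration: most negative Z-row entry is -2 in column r, so r enters.
Ratio test on column r — row 1: (2/5)/1 = 2/5; row 2: entry 0 ≤ 0; row 3: (24/5)/1 = 24/5. Minimum is 2/5 at row 1 (u1 leaves); pivot element 1.
Divide row 1 by 1; eliminate column r from the other rows.
After both pivots, the entry at constraint row 1, column RHS is 2/5.

2/5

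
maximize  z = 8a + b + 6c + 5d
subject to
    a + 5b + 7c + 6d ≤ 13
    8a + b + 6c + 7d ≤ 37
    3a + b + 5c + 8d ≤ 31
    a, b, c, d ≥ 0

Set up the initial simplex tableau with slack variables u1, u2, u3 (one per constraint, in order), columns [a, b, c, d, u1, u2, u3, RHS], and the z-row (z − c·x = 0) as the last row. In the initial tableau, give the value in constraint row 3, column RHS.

31

The RHS of constraint 3 is b_3 = 31.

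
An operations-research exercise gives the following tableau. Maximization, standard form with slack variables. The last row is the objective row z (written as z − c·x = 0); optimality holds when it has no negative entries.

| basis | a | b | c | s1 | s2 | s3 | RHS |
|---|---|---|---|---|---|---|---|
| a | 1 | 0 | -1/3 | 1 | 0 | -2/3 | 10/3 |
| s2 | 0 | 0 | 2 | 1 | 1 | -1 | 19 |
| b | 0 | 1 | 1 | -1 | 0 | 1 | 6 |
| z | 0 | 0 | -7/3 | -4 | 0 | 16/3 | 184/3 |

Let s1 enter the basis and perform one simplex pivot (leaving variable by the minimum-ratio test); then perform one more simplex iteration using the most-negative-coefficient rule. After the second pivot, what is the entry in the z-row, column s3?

Ratio test on column s1 — row 1: (10/3)/1 = 10/3; row 2: 19/1 = 19; row 3: entry -1 ≤ 0. Minimum is 10/3 at row 1 (a leaves); pivot element 1.
Divide row 1 by 1; eliminate column s1 from the other rows.
Second iteration: most negative z-row entry is -11/3 in column c, so c enters.
Ratio test on column c — row 1: entry -1/3 ≤ 0; row 2: (47/3)/(7/3) = 47/7; row 3: (28/3)/(2/3) = 14. Minimum is 47/7 at row 2 (s2 leaves); pivot element 7/3.
Divide row 2 by 7/3; eliminate column c from the other rows.
After both pivots, the entry at the z-row, column s3 is 15/7.

15/7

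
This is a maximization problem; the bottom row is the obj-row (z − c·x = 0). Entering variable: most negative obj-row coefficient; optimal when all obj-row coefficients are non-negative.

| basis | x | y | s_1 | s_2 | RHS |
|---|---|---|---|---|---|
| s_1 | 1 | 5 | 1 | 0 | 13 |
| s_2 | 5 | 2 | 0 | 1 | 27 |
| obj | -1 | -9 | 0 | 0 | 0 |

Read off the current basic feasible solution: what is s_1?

s_1 is basic (row 1); its value is the RHS of that row, 13.

13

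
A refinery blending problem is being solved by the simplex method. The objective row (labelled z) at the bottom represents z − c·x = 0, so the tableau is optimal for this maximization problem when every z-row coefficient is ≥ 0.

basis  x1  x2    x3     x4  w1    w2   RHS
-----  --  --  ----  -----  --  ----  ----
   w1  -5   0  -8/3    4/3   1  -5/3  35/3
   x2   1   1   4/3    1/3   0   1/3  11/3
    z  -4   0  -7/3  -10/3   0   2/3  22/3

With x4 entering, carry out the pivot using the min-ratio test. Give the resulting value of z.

73/2

Ratio test on column x4 — row 1: (35/3)/(4/3) = 35/4; row 2: (11/3)/(1/3) = 11. Minimum is 35/4 at row 1 (w1 leaves); pivot element 4/3.
Pivot on row 1; the z-row RHS becomes 22/3 − (-10/3)·(35/4) = 73/2.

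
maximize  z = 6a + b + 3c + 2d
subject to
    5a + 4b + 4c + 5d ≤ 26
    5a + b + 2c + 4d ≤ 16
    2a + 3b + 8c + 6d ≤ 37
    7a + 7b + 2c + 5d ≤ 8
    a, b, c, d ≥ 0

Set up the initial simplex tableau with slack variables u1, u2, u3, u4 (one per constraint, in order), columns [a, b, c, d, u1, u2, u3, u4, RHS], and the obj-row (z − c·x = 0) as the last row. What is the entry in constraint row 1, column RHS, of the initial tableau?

The RHS of constraint 1 is b_1 = 26.

26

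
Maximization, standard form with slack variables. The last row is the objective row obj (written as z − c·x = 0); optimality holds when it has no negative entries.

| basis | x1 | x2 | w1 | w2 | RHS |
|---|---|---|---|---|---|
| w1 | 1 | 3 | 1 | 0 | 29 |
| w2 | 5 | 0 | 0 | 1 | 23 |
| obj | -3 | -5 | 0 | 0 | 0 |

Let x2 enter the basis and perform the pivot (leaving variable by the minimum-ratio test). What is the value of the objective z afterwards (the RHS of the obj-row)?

145/3

Ratio test on column x2 — row 1: 29/3 = 29/3; row 2: entry 0 ≤ 0. Minimum is 29/3 at row 1 (w1 leaves); pivot element 3.
Pivot on row 1; the obj-row RHS becomes 0 − (-5)·(29/3) = 145/3.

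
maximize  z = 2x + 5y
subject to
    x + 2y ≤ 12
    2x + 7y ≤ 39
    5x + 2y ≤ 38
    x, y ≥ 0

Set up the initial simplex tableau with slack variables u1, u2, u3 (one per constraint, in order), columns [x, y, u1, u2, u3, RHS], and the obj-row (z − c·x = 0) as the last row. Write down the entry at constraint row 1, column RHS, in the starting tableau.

The RHS of constraint 1 is b_1 = 12.

12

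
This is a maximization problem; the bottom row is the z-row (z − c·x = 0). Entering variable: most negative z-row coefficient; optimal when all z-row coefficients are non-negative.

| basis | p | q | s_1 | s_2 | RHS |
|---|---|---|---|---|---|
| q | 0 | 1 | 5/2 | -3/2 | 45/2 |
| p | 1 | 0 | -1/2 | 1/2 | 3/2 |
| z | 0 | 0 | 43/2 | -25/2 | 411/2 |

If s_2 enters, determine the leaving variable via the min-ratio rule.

p

Column s_2 entries and ratios — q: -3/2 ≤ 0, skip; p: (3/2)/(1/2) = 3.
Smallest ratio is 3 in the row of p, so p leaves.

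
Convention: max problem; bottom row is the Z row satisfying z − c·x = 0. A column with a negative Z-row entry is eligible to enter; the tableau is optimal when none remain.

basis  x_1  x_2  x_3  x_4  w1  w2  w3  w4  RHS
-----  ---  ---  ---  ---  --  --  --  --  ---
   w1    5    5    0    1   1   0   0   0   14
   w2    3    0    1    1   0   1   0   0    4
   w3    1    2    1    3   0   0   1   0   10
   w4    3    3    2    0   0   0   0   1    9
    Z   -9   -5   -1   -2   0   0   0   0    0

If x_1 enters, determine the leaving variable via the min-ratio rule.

w2

Column x_1 entries and ratios — w1: 14/5 = 14/5; w2: 4/3 = 4/3; w3: 10/1 = 10; w4: 9/3 = 3.
Smallest ratio is 4/3 in the row of w2, so w2 leaves.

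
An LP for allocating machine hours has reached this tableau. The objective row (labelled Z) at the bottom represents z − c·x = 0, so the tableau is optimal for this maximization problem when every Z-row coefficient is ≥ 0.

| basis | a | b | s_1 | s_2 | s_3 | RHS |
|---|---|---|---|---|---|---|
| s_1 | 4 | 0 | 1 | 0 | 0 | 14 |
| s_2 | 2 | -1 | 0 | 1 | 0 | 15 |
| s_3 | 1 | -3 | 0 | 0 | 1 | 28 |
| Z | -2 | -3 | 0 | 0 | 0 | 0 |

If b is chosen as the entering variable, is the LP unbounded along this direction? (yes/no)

Every constraint-row entry in column b is ≤ 0, so increasing b is unbounded.

yes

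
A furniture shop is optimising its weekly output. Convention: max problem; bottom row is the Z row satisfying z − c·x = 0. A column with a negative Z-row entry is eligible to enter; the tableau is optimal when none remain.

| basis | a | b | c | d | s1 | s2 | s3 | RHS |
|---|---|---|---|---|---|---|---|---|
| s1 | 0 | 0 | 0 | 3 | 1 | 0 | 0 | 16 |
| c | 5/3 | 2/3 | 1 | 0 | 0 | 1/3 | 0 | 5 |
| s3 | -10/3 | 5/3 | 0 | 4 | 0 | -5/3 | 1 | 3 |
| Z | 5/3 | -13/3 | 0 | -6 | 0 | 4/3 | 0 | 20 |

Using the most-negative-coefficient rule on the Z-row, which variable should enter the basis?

d

Negative Z-row entries: b: -13/3, d: -6.
The most negative is -6 in column d, so d enters.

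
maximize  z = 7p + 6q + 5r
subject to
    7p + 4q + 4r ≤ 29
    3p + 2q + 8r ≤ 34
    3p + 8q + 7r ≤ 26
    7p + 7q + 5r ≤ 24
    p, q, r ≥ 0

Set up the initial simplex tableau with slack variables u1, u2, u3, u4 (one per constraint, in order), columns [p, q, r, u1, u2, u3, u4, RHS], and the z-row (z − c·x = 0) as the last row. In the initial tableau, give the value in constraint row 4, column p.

7

Constraint 4 has coefficient 7 on p.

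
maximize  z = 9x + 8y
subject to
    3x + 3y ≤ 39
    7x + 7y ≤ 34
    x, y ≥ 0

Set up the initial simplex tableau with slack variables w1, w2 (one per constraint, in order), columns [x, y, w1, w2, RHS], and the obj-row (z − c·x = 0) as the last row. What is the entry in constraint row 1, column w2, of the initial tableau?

Slack w2 belongs to constraint 2; its column is the unit vector e_2, so the entry in row 1 is 0.

0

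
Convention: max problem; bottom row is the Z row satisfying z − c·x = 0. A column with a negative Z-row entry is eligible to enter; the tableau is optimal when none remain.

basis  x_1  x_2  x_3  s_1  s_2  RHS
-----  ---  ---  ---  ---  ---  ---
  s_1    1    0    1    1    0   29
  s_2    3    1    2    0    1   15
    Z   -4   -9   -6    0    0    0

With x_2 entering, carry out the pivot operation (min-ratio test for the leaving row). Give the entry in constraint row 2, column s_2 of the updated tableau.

1

Ratio test on column x_2 — row 1: entry 0 ≤ 0; row 2: 15/1 = 15. Minimum is 15 at row 2 (s_2 leaves); pivot element 1.
Divide row 2 by 1; eliminate column x_2 from the other rows.
In the new row 2, the s_2 entry is the old entry divided by the pivot: 1/1 = 1.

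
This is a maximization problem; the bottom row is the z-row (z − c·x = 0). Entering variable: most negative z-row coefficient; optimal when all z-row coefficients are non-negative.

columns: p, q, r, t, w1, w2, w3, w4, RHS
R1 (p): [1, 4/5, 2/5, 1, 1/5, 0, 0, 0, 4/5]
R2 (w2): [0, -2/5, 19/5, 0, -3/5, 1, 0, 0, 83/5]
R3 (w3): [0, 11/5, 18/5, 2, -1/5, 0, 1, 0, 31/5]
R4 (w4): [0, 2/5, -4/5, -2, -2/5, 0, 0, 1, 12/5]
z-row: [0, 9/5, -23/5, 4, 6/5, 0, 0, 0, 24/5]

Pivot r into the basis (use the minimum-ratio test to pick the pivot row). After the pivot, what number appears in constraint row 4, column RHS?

Ratio test on column r — row 1: (4/5)/(2/5) = 2; row 2: (83/5)/(19/5) = 83/19; row 3: (31/5)/(18/5) = 31/18; row 4: entry -4/5 ≤ 0. Minimum is 31/18 at row 3 (w3 leaves); pivot element 18/5.
Divide row 3 by 18/5; eliminate column r from the other rows.
Row 4 update in column RHS: 12/5 − (-4/5)·(31/18) = 34/9.

34/9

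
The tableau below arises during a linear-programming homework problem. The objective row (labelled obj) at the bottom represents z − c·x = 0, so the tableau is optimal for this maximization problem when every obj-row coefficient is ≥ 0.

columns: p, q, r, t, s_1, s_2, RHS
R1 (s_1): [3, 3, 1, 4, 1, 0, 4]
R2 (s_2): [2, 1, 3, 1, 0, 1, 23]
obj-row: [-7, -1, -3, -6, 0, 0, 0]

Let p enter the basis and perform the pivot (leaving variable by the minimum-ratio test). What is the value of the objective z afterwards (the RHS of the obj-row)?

Ratio test on column p — row 1: 4/3 = 4/3; row 2: 23/2 = 23/2. Minimum is 4/3 at row 1 (s_1 leaves); pivot element 3.
Pivot on row 1; the obj-row RHS becomes 0 − (-7)·(4/3) = 28/3.

28/3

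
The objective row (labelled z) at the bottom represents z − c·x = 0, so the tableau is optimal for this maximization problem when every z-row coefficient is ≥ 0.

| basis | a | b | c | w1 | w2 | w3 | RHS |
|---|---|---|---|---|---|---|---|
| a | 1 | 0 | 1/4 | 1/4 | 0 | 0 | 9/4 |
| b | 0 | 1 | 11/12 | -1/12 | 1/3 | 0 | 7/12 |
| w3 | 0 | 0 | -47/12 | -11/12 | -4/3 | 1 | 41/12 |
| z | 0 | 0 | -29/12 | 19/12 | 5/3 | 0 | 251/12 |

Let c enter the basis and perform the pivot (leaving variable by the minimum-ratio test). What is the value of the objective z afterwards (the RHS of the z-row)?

247/11

Ratio test on column c — row 1: (9/4)/(1/4) = 9; row 2: (7/12)/(11/12) = 7/11; row 3: entry -47/12 ≤ 0. Minimum is 7/11 at row 2 (b leaves); pivot element 11/12.
Pivot on row 2; the z-row RHS becomes 251/12 − (-29/12)·(7/11) = 247/11.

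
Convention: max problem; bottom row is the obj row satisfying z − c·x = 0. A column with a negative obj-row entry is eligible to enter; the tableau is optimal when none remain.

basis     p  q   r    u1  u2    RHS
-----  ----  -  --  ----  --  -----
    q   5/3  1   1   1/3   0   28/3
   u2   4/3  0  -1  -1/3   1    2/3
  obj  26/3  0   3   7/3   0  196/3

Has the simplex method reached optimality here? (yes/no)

yes

Every obj-row coefficient is ≥ 0, so the tableau is optimal.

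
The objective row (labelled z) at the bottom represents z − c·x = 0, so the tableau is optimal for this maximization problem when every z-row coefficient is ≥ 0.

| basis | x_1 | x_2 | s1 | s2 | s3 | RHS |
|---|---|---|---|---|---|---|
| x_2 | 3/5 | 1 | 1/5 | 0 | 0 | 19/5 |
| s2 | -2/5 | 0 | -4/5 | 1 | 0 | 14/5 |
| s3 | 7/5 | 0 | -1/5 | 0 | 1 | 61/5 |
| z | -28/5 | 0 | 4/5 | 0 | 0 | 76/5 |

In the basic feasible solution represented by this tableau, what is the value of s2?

14/5

s2 is basic (row 2); its value is the RHS of that row, 14/5.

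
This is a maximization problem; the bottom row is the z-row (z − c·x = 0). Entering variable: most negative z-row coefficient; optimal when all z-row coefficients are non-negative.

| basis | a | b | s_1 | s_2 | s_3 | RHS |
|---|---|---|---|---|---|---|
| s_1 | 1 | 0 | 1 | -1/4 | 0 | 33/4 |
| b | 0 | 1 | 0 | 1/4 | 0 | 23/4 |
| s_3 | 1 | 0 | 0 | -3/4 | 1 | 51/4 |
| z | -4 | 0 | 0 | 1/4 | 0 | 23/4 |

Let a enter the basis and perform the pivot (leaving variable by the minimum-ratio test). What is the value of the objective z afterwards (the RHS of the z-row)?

Ratio test on column a — row 1: (33/4)/1 = 33/4; row 2: entry 0 ≤ 0; row 3: (51/4)/1 = 51/4. Minimum is 33/4 at row 1 (s_1 leaves); pivot element 1.
Pivot on row 1; the z-row RHS becomes 23/4 − (-4)·(33/4) = 155/4.

155/4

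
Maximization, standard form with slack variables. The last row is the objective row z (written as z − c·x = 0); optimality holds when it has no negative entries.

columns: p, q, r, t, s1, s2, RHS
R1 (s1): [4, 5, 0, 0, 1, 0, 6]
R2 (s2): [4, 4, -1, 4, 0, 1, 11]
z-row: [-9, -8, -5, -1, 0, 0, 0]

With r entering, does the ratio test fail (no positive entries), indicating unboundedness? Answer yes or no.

Every constraint-row entry in column r is ≤ 0, so increasing r is unbounded.

yes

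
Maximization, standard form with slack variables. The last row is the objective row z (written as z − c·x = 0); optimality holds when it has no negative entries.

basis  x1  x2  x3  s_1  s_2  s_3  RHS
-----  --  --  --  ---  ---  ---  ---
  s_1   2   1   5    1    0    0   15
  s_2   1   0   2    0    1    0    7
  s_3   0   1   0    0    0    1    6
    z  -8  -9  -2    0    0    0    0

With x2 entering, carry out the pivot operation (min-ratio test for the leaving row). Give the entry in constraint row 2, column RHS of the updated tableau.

7

Ratio test on column x2 — row 1: 15/1 = 15; row 2: entry 0 ≤ 0; row 3: 6/1 = 6. Minimum is 6 at row 3 (s_3 leaves); pivot element 1.
Divide row 3 by 1; eliminate column x2 from the other rows.
Row 2 update in column RHS: 7 − 0·6 = 7.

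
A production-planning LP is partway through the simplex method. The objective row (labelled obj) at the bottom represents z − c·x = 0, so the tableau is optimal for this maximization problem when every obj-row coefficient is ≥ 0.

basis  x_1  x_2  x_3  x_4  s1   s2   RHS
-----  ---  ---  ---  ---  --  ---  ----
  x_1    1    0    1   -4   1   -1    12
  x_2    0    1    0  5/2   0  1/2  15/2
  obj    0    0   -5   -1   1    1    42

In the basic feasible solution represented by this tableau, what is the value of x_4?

0

x_4 is not in the basis, so in the current basic feasible solution x_4 = 0.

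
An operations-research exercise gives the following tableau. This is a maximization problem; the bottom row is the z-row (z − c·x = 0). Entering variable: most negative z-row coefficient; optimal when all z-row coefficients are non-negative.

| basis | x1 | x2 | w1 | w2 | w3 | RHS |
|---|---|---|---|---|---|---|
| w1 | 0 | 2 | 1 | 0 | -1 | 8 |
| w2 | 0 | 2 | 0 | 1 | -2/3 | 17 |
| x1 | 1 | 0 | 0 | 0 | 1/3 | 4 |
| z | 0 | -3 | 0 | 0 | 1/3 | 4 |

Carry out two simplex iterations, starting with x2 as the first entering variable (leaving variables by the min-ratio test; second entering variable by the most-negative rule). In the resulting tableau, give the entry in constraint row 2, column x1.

-1

Ratio test on column x2 — row 1: 8/2 = 4; row 2: 17/2 = 17/2; row 3: entry 0 ≤ 0. Minimum is 4 at row 1 (w1 leaves); pivot element 2.
Divide row 1 by 2; eliminate column x2 from the other rows.
Second iteration: most negative z-row entry is -7/6 in column w3, so w3 enters.
Ratio test on column w3 — row 1: entry -1/2 ≤ 0; row 2: 9/(1/3) = 27; row 3: 4/(1/3) = 12. Minimum is 12 at row 3 (x1 leaves); pivot element 1/3.
Divide row 3 by 1/3; eliminate column w3 from the other rows.
After both pivots, the entry at constraint row 2, column x1 is -1.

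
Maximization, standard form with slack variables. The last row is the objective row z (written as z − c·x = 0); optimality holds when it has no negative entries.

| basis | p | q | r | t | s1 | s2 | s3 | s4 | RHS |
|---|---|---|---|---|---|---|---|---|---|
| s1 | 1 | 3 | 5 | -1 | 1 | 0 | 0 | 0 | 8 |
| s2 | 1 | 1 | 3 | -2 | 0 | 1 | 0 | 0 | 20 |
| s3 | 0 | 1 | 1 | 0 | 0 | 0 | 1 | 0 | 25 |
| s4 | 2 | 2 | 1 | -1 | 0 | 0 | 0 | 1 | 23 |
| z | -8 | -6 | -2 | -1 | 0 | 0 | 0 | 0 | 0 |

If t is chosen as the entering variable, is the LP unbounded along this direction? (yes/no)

yes

Every constraint-row entry in column t is ≤ 0, so increasing t is unbounded.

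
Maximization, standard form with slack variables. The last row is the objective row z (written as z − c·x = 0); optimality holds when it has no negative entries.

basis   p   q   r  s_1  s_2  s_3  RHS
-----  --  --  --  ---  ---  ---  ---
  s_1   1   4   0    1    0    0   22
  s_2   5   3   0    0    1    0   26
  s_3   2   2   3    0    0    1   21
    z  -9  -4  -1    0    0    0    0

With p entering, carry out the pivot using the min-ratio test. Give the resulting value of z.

234/5

Ratio test on column p — row 1: 22/1 = 22; row 2: 26/5 = 26/5; row 3: 21/2 = 21/2. Minimum is 26/5 at row 2 (s_2 leaves); pivot element 5.
Pivot on row 2; the z-row RHS becomes 0 − (-9)·(26/5) = 234/5.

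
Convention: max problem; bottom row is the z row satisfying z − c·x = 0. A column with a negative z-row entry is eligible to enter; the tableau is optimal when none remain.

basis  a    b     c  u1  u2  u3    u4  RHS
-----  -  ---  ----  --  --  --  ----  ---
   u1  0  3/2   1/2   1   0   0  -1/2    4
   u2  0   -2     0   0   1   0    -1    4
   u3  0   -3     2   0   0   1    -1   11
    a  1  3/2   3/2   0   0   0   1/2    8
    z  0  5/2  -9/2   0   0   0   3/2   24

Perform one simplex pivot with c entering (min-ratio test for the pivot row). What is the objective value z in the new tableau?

48

Ratio test on column c — row 1: 4/(1/2) = 8; row 2: entry 0 ≤ 0; row 3: 11/2 = 11/2; row 4: 8/(3/2) = 16/3. Minimum is 16/3 at row 4 (a leaves); pivot element 3/2.
Pivot on row 4; the z-row RHS becomes 24 − (-9/2)·(16/3) = 48.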